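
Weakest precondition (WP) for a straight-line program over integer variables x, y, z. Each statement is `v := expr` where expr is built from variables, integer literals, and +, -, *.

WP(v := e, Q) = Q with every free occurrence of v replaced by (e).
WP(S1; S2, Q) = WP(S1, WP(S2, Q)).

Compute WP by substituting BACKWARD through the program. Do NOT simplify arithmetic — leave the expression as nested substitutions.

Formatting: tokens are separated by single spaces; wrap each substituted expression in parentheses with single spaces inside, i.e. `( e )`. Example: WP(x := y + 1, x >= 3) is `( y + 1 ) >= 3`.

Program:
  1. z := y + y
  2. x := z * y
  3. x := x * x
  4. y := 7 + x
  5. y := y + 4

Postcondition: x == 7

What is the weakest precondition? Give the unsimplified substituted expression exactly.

Answer: ( ( ( y + y ) * y ) * ( ( y + y ) * y ) ) == 7

Derivation:
post: x == 7
stmt 5: y := y + 4  -- replace 0 occurrence(s) of y with (y + 4)
  => x == 7
stmt 4: y := 7 + x  -- replace 0 occurrence(s) of y with (7 + x)
  => x == 7
stmt 3: x := x * x  -- replace 1 occurrence(s) of x with (x * x)
  => ( x * x ) == 7
stmt 2: x := z * y  -- replace 2 occurrence(s) of x with (z * y)
  => ( ( z * y ) * ( z * y ) ) == 7
stmt 1: z := y + y  -- replace 2 occurrence(s) of z with (y + y)
  => ( ( ( y + y ) * y ) * ( ( y + y ) * y ) ) == 7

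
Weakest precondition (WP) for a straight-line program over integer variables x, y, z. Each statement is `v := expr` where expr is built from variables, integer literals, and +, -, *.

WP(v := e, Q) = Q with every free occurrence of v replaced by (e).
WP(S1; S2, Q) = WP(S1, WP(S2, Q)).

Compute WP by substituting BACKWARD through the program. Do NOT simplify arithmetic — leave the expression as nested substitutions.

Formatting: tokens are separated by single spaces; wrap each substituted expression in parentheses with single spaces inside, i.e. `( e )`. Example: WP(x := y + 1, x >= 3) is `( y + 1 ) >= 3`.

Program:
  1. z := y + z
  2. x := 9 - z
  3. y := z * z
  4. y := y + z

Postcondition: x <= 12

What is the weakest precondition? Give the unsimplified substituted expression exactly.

Answer: ( 9 - ( y + z ) ) <= 12

Derivation:
post: x <= 12
stmt 4: y := y + z  -- replace 0 occurrence(s) of y with (y + z)
  => x <= 12
stmt 3: y := z * z  -- replace 0 occurrence(s) of y with (z * z)
  => x <= 12
stmt 2: x := 9 - z  -- replace 1 occurrence(s) of x with (9 - z)
  => ( 9 - z ) <= 12
stmt 1: z := y + z  -- replace 1 occurrence(s) of z with (y + z)
  => ( 9 - ( y + z ) ) <= 12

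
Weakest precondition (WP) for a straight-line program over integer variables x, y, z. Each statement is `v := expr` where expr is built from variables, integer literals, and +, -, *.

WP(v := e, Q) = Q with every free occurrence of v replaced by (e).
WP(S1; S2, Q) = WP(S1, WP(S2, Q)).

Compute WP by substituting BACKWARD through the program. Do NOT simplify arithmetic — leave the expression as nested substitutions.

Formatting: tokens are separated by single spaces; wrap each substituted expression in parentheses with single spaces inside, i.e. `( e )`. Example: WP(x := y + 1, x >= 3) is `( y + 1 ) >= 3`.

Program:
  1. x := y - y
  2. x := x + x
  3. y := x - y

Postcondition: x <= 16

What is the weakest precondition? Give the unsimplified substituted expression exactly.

Answer: ( ( y - y ) + ( y - y ) ) <= 16

Derivation:
post: x <= 16
stmt 3: y := x - y  -- replace 0 occurrence(s) of y with (x - y)
  => x <= 16
stmt 2: x := x + x  -- replace 1 occurrence(s) of x with (x + x)
  => ( x + x ) <= 16
stmt 1: x := y - y  -- replace 2 occurrence(s) of x with (y - y)
  => ( ( y - y ) + ( y - y ) ) <= 16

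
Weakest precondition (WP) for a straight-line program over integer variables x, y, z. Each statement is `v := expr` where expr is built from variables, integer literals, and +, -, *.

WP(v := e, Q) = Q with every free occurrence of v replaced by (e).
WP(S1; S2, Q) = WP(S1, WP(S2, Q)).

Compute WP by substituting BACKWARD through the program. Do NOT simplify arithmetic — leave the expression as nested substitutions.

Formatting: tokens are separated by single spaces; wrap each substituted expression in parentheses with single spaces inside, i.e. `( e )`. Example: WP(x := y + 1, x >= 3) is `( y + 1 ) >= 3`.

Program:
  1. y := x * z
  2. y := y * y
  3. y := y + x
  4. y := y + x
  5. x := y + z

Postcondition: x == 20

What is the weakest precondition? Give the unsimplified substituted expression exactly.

post: x == 20
stmt 5: x := y + z  -- replace 1 occurrence(s) of x with (y + z)
  => ( y + z ) == 20
stmt 4: y := y + x  -- replace 1 occurrence(s) of y with (y + x)
  => ( ( y + x ) + z ) == 20
stmt 3: y := y + x  -- replace 1 occurrence(s) of y with (y + x)
  => ( ( ( y + x ) + x ) + z ) == 20
stmt 2: y := y * y  -- replace 1 occurrence(s) of y with (y * y)
  => ( ( ( ( y * y ) + x ) + x ) + z ) == 20
stmt 1: y := x * z  -- replace 2 occurrence(s) of y with (x * z)
  => ( ( ( ( ( x * z ) * ( x * z ) ) + x ) + x ) + z ) == 20

Answer: ( ( ( ( ( x * z ) * ( x * z ) ) + x ) + x ) + z ) == 20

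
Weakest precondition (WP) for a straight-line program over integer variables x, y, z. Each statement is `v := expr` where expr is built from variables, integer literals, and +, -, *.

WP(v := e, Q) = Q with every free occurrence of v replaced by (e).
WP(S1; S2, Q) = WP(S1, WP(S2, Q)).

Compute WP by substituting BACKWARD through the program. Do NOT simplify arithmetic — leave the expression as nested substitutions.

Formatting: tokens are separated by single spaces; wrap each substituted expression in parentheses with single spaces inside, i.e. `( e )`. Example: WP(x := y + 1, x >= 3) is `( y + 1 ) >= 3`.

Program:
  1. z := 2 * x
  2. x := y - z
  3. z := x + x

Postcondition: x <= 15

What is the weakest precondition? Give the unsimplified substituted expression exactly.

post: x <= 15
stmt 3: z := x + x  -- replace 0 occurrence(s) of z with (x + x)
  => x <= 15
stmt 2: x := y - z  -- replace 1 occurrence(s) of x with (y - z)
  => ( y - z ) <= 15
stmt 1: z := 2 * x  -- replace 1 occurrence(s) of z with (2 * x)
  => ( y - ( 2 * x ) ) <= 15

Answer: ( y - ( 2 * x ) ) <= 15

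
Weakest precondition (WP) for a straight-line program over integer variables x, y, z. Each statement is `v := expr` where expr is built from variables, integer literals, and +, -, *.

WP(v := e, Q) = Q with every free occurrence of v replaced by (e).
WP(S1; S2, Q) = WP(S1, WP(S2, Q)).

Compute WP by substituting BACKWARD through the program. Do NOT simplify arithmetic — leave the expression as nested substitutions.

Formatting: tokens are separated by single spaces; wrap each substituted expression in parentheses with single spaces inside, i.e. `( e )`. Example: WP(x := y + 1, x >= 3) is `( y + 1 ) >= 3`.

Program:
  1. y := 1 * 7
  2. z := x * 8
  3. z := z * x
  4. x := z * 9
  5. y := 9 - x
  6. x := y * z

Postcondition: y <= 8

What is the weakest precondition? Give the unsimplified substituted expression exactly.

Answer: ( 9 - ( ( ( x * 8 ) * x ) * 9 ) ) <= 8

Derivation:
post: y <= 8
stmt 6: x := y * z  -- replace 0 occurrence(s) of x with (y * z)
  => y <= 8
stmt 5: y := 9 - x  -- replace 1 occurrence(s) of y with (9 - x)
  => ( 9 - x ) <= 8
stmt 4: x := z * 9  -- replace 1 occurrence(s) of x with (z * 9)
  => ( 9 - ( z * 9 ) ) <= 8
stmt 3: z := z * x  -- replace 1 occurrence(s) of z with (z * x)
  => ( 9 - ( ( z * x ) * 9 ) ) <= 8
stmt 2: z := x * 8  -- replace 1 occurrence(s) of z with (x * 8)
  => ( 9 - ( ( ( x * 8 ) * x ) * 9 ) ) <= 8
stmt 1: y := 1 * 7  -- replace 0 occurrence(s) of y with (1 * 7)
  => ( 9 - ( ( ( x * 8 ) * x ) * 9 ) ) <= 8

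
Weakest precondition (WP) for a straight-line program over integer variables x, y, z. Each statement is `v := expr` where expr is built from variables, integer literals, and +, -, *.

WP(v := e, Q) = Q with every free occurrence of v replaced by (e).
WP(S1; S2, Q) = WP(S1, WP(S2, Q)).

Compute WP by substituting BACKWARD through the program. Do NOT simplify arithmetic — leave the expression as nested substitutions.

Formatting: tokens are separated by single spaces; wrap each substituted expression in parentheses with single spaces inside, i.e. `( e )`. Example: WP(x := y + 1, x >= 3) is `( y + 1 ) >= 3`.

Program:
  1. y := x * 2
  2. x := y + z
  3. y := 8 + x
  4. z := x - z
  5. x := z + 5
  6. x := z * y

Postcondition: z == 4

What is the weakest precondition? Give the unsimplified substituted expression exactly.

post: z == 4
stmt 6: x := z * y  -- replace 0 occurrence(s) of x with (z * y)
  => z == 4
stmt 5: x := z + 5  -- replace 0 occurrence(s) of x with (z + 5)
  => z == 4
stmt 4: z := x - z  -- replace 1 occurrence(s) of z with (x - z)
  => ( x - z ) == 4
stmt 3: y := 8 + x  -- replace 0 occurrence(s) of y with (8 + x)
  => ( x - z ) == 4
stmt 2: x := y + z  -- replace 1 occurrence(s) of x with (y + z)
  => ( ( y + z ) - z ) == 4
stmt 1: y := x * 2  -- replace 1 occurrence(s) of y with (x * 2)
  => ( ( ( x * 2 ) + z ) - z ) == 4

Answer: ( ( ( x * 2 ) + z ) - z ) == 4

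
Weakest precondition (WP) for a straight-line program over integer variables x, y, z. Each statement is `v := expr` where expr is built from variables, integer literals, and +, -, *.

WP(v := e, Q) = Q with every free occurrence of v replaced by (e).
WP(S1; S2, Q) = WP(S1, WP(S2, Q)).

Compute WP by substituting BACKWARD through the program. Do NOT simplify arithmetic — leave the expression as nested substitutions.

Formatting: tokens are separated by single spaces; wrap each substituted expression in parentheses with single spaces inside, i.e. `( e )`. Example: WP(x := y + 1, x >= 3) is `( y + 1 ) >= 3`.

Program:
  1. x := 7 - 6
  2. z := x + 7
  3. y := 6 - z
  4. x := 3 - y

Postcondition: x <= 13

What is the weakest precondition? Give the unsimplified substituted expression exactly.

Answer: ( 3 - ( 6 - ( ( 7 - 6 ) + 7 ) ) ) <= 13

Derivation:
post: x <= 13
stmt 4: x := 3 - y  -- replace 1 occurrence(s) of x with (3 - y)
  => ( 3 - y ) <= 13
stmt 3: y := 6 - z  -- replace 1 occurrence(s) of y with (6 - z)
  => ( 3 - ( 6 - z ) ) <= 13
stmt 2: z := x + 7  -- replace 1 occurrence(s) of z with (x + 7)
  => ( 3 - ( 6 - ( x + 7 ) ) ) <= 13
stmt 1: x := 7 - 6  -- replace 1 occurrence(s) of x with (7 - 6)
  => ( 3 - ( 6 - ( ( 7 - 6 ) + 7 ) ) ) <= 13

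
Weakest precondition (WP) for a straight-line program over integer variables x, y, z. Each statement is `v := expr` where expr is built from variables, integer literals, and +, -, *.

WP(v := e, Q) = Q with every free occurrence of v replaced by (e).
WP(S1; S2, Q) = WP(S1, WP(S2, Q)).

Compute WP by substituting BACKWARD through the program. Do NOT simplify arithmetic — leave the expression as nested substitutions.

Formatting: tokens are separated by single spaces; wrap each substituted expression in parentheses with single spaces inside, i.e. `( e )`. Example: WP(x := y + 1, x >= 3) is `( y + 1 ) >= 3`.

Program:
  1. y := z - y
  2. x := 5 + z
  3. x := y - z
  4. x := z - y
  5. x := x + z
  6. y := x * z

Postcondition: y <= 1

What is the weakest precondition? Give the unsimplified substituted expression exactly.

post: y <= 1
stmt 6: y := x * z  -- replace 1 occurrence(s) of y with (x * z)
  => ( x * z ) <= 1
stmt 5: x := x + z  -- replace 1 occurrence(s) of x with (x + z)
  => ( ( x + z ) * z ) <= 1
stmt 4: x := z - y  -- replace 1 occurrence(s) of x with (z - y)
  => ( ( ( z - y ) + z ) * z ) <= 1
stmt 3: x := y - z  -- replace 0 occurrence(s) of x with (y - z)
  => ( ( ( z - y ) + z ) * z ) <= 1
stmt 2: x := 5 + z  -- replace 0 occurrence(s) of x with (5 + z)
  => ( ( ( z - y ) + z ) * z ) <= 1
stmt 1: y := z - y  -- replace 1 occurrence(s) of y with (z - y)
  => ( ( ( z - ( z - y ) ) + z ) * z ) <= 1

Answer: ( ( ( z - ( z - y ) ) + z ) * z ) <= 1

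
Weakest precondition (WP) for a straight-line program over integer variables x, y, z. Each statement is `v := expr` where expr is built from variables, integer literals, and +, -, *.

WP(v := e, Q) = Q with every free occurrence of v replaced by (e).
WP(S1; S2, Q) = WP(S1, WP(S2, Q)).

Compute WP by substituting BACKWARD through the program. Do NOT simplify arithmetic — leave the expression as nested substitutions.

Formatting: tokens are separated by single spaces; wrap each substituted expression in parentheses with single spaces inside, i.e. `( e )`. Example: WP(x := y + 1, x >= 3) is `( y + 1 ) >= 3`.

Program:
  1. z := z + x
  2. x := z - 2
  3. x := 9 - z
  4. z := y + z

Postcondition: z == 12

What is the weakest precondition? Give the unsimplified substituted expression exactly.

post: z == 12
stmt 4: z := y + z  -- replace 1 occurrence(s) of z with (y + z)
  => ( y + z ) == 12
stmt 3: x := 9 - z  -- replace 0 occurrence(s) of x with (9 - z)
  => ( y + z ) == 12
stmt 2: x := z - 2  -- replace 0 occurrence(s) of x with (z - 2)
  => ( y + z ) == 12
stmt 1: z := z + x  -- replace 1 occurrence(s) of z with (z + x)
  => ( y + ( z + x ) ) == 12

Answer: ( y + ( z + x ) ) == 12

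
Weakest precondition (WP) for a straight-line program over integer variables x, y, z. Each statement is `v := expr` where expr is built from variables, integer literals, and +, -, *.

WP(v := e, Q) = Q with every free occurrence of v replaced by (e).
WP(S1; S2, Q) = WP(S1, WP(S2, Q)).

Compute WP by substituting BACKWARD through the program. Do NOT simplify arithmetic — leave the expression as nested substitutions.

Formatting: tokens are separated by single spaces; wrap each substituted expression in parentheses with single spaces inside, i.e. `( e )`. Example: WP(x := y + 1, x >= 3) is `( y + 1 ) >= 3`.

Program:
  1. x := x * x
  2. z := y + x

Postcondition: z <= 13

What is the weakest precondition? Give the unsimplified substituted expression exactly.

post: z <= 13
stmt 2: z := y + x  -- replace 1 occurrence(s) of z with (y + x)
  => ( y + x ) <= 13
stmt 1: x := x * x  -- replace 1 occurrence(s) of x with (x * x)
  => ( y + ( x * x ) ) <= 13

Answer: ( y + ( x * x ) ) <= 13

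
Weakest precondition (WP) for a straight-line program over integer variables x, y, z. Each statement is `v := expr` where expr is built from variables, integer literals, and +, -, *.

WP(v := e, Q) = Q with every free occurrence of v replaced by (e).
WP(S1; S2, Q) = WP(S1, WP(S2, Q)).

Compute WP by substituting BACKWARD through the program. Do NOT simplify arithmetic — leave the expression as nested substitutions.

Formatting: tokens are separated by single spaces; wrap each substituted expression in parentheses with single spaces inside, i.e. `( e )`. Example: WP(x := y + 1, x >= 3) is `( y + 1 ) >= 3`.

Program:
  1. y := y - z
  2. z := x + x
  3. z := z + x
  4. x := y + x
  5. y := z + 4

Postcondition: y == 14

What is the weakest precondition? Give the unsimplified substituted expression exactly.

Answer: ( ( ( x + x ) + x ) + 4 ) == 14

Derivation:
post: y == 14
stmt 5: y := z + 4  -- replace 1 occurrence(s) of y with (z + 4)
  => ( z + 4 ) == 14
stmt 4: x := y + x  -- replace 0 occurrence(s) of x with (y + x)
  => ( z + 4 ) == 14
stmt 3: z := z + x  -- replace 1 occurrence(s) of z with (z + x)
  => ( ( z + x ) + 4 ) == 14
stmt 2: z := x + x  -- replace 1 occurrence(s) of z with (x + x)
  => ( ( ( x + x ) + x ) + 4 ) == 14
stmt 1: y := y - z  -- replace 0 occurrence(s) of y with (y - z)
  => ( ( ( x + x ) + x ) + 4 ) == 14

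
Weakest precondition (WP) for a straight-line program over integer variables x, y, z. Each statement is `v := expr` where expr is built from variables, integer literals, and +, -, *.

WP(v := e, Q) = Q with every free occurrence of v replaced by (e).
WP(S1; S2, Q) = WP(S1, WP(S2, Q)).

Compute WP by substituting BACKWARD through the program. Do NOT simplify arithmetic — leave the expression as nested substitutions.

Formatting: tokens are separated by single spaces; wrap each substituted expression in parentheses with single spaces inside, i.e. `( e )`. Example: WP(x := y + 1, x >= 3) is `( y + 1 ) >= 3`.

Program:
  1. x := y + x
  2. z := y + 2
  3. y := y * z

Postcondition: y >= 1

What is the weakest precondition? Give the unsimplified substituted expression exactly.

Answer: ( y * ( y + 2 ) ) >= 1

Derivation:
post: y >= 1
stmt 3: y := y * z  -- replace 1 occurrence(s) of y with (y * z)
  => ( y * z ) >= 1
stmt 2: z := y + 2  -- replace 1 occurrence(s) of z with (y + 2)
  => ( y * ( y + 2 ) ) >= 1
stmt 1: x := y + x  -- replace 0 occurrence(s) of x with (y + x)
  => ( y * ( y + 2 ) ) >= 1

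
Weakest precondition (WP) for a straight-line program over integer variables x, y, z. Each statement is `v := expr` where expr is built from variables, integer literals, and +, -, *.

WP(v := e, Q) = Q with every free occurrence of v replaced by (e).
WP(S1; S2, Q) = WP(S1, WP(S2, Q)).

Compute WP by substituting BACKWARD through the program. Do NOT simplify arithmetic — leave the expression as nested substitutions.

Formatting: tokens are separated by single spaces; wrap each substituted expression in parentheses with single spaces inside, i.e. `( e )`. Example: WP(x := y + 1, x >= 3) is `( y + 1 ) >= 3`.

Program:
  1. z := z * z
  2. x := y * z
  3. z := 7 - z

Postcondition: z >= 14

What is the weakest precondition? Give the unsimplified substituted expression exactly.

post: z >= 14
stmt 3: z := 7 - z  -- replace 1 occurrence(s) of z with (7 - z)
  => ( 7 - z ) >= 14
stmt 2: x := y * z  -- replace 0 occurrence(s) of x with (y * z)
  => ( 7 - z ) >= 14
stmt 1: z := z * z  -- replace 1 occurrence(s) of z with (z * z)
  => ( 7 - ( z * z ) ) >= 14

Answer: ( 7 - ( z * z ) ) >= 14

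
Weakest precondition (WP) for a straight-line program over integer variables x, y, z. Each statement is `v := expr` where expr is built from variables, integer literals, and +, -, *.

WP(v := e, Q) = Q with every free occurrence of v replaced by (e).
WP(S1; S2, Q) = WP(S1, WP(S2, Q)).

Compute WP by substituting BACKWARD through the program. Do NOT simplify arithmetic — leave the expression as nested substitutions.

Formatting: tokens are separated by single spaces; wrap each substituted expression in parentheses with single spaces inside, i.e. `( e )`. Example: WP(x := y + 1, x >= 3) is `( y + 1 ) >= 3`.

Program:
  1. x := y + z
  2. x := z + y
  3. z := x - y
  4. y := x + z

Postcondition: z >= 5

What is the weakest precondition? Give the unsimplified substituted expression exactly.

post: z >= 5
stmt 4: y := x + z  -- replace 0 occurrence(s) of y with (x + z)
  => z >= 5
stmt 3: z := x - y  -- replace 1 occurrence(s) of z with (x - y)
  => ( x - y ) >= 5
stmt 2: x := z + y  -- replace 1 occurrence(s) of x with (z + y)
  => ( ( z + y ) - y ) >= 5
stmt 1: x := y + z  -- replace 0 occurrence(s) of x with (y + z)
  => ( ( z + y ) - y ) >= 5

Answer: ( ( z + y ) - y ) >= 5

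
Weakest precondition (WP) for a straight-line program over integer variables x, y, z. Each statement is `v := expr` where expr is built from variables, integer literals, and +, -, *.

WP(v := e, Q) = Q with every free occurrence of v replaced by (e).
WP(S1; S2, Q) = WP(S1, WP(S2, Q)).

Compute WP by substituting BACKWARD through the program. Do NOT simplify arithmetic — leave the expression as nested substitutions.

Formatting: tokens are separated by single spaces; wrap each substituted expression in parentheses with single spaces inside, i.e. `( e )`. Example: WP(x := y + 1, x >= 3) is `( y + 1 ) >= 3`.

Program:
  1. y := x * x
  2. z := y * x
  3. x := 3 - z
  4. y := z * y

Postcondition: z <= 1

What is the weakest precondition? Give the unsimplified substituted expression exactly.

post: z <= 1
stmt 4: y := z * y  -- replace 0 occurrence(s) of y with (z * y)
  => z <= 1
stmt 3: x := 3 - z  -- replace 0 occurrence(s) of x with (3 - z)
  => z <= 1
stmt 2: z := y * x  -- replace 1 occurrence(s) of z with (y * x)
  => ( y * x ) <= 1
stmt 1: y := x * x  -- replace 1 occurrence(s) of y with (x * x)
  => ( ( x * x ) * x ) <= 1

Answer: ( ( x * x ) * x ) <= 1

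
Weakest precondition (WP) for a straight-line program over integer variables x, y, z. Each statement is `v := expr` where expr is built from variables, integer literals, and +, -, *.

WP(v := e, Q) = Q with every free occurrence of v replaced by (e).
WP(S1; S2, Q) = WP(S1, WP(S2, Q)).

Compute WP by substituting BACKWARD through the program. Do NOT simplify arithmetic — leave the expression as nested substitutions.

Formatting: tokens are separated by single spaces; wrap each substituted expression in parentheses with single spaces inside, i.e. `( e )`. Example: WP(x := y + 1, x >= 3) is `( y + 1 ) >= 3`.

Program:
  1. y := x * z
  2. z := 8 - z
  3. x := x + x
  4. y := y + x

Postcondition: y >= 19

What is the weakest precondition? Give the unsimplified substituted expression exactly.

post: y >= 19
stmt 4: y := y + x  -- replace 1 occurrence(s) of y with (y + x)
  => ( y + x ) >= 19
stmt 3: x := x + x  -- replace 1 occurrence(s) of x with (x + x)
  => ( y + ( x + x ) ) >= 19
stmt 2: z := 8 - z  -- replace 0 occurrence(s) of z with (8 - z)
  => ( y + ( x + x ) ) >= 19
stmt 1: y := x * z  -- replace 1 occurrence(s) of y with (x * z)
  => ( ( x * z ) + ( x + x ) ) >= 19

Answer: ( ( x * z ) + ( x + x ) ) >= 19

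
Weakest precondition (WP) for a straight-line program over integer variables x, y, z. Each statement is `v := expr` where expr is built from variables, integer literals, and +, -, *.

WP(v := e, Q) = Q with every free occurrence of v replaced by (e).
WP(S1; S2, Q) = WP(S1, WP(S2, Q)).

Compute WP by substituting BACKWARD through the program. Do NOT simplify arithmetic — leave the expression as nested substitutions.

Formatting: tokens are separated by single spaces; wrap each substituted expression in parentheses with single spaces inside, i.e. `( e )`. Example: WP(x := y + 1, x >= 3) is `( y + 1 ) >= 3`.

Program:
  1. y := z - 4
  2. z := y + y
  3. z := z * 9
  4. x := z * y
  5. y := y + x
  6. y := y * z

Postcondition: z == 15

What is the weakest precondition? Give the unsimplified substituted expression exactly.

Answer: ( ( ( z - 4 ) + ( z - 4 ) ) * 9 ) == 15

Derivation:
post: z == 15
stmt 6: y := y * z  -- replace 0 occurrence(s) of y with (y * z)
  => z == 15
stmt 5: y := y + x  -- replace 0 occurrence(s) of y with (y + x)
  => z == 15
stmt 4: x := z * y  -- replace 0 occurrence(s) of x with (z * y)
  => z == 15
stmt 3: z := z * 9  -- replace 1 occurrence(s) of z with (z * 9)
  => ( z * 9 ) == 15
stmt 2: z := y + y  -- replace 1 occurrence(s) of z with (y + y)
  => ( ( y + y ) * 9 ) == 15
stmt 1: y := z - 4  -- replace 2 occurrence(s) of y with (z - 4)
  => ( ( ( z - 4 ) + ( z - 4 ) ) * 9 ) == 15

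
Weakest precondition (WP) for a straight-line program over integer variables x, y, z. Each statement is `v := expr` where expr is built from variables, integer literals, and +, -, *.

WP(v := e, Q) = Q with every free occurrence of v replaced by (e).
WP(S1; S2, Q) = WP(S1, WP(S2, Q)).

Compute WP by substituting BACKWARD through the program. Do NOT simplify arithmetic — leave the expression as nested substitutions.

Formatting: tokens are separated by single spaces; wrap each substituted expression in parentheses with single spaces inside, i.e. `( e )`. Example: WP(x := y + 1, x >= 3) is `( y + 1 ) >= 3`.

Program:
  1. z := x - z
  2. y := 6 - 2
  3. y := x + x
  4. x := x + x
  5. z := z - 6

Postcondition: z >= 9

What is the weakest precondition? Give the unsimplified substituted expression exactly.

post: z >= 9
stmt 5: z := z - 6  -- replace 1 occurrence(s) of z with (z - 6)
  => ( z - 6 ) >= 9
stmt 4: x := x + x  -- replace 0 occurrence(s) of x with (x + x)
  => ( z - 6 ) >= 9
stmt 3: y := x + x  -- replace 0 occurrence(s) of y with (x + x)
  => ( z - 6 ) >= 9
stmt 2: y := 6 - 2  -- replace 0 occurrence(s) of y with (6 - 2)
  => ( z - 6 ) >= 9
stmt 1: z := x - z  -- replace 1 occurrence(s) of z with (x - z)
  => ( ( x - z ) - 6 ) >= 9

Answer: ( ( x - z ) - 6 ) >= 9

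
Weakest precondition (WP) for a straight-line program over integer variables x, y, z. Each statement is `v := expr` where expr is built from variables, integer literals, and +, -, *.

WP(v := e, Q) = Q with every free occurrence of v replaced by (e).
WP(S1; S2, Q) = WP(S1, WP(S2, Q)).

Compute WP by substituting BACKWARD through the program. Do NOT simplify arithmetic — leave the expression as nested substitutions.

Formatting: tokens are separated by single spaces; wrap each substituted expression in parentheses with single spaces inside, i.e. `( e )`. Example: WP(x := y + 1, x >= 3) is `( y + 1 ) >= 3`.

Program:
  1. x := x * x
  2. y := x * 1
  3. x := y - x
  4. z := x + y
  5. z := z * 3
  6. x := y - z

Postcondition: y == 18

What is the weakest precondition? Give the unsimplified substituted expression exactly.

Answer: ( ( x * x ) * 1 ) == 18

Derivation:
post: y == 18
stmt 6: x := y - z  -- replace 0 occurrence(s) of x with (y - z)
  => y == 18
stmt 5: z := z * 3  -- replace 0 occurrence(s) of z with (z * 3)
  => y == 18
stmt 4: z := x + y  -- replace 0 occurrence(s) of z with (x + y)
  => y == 18
stmt 3: x := y - x  -- replace 0 occurrence(s) of x with (y - x)
  => y == 18
stmt 2: y := x * 1  -- replace 1 occurrence(s) of y with (x * 1)
  => ( x * 1 ) == 18
stmt 1: x := x * x  -- replace 1 occurrence(s) of x with (x * x)
  => ( ( x * x ) * 1 ) == 18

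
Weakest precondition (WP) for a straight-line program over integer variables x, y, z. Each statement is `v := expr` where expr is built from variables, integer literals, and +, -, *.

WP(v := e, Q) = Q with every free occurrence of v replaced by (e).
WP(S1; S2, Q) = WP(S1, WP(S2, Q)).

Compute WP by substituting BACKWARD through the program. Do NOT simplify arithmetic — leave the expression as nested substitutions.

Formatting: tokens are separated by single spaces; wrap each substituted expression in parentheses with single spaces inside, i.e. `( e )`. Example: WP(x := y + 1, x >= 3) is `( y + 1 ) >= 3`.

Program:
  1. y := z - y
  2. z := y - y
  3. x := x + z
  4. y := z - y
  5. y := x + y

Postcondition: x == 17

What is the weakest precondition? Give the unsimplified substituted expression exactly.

Answer: ( x + ( ( z - y ) - ( z - y ) ) ) == 17

Derivation:
post: x == 17
stmt 5: y := x + y  -- replace 0 occurrence(s) of y with (x + y)
  => x == 17
stmt 4: y := z - y  -- replace 0 occurrence(s) of y with (z - y)
  => x == 17
stmt 3: x := x + z  -- replace 1 occurrence(s) of x with (x + z)
  => ( x + z ) == 17
stmt 2: z := y - y  -- replace 1 occurrence(s) of z with (y - y)
  => ( x + ( y - y ) ) == 17
stmt 1: y := z - y  -- replace 2 occurrence(s) of y with (z - y)
  => ( x + ( ( z - y ) - ( z - y ) ) ) == 17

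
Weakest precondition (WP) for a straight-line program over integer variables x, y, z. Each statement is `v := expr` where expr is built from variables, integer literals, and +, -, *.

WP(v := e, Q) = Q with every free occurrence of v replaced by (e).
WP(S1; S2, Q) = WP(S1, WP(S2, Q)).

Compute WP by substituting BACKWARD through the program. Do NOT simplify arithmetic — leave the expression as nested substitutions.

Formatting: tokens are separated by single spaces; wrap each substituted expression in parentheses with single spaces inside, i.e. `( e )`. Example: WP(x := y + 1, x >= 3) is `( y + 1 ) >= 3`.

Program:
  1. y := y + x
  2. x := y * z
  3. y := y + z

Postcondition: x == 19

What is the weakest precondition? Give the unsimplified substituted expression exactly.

Answer: ( ( y + x ) * z ) == 19

Derivation:
post: x == 19
stmt 3: y := y + z  -- replace 0 occurrence(s) of y with (y + z)
  => x == 19
stmt 2: x := y * z  -- replace 1 occurrence(s) of x with (y * z)
  => ( y * z ) == 19
stmt 1: y := y + x  -- replace 1 occurrence(s) of y with (y + x)
  => ( ( y + x ) * z ) == 19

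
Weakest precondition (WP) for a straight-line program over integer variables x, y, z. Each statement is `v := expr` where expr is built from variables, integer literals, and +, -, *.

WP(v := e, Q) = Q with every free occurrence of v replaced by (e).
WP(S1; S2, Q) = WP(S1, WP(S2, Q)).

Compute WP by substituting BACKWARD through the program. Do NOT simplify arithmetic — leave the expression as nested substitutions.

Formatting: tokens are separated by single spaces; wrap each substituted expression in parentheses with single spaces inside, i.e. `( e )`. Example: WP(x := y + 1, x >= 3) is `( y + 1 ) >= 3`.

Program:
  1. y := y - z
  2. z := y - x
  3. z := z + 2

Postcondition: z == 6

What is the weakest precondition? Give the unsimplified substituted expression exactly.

Answer: ( ( ( y - z ) - x ) + 2 ) == 6

Derivation:
post: z == 6
stmt 3: z := z + 2  -- replace 1 occurrence(s) of z with (z + 2)
  => ( z + 2 ) == 6
stmt 2: z := y - x  -- replace 1 occurrence(s) of z with (y - x)
  => ( ( y - x ) + 2 ) == 6
stmt 1: y := y - z  -- replace 1 occurrence(s) of y with (y - z)
  => ( ( ( y - z ) - x ) + 2 ) == 6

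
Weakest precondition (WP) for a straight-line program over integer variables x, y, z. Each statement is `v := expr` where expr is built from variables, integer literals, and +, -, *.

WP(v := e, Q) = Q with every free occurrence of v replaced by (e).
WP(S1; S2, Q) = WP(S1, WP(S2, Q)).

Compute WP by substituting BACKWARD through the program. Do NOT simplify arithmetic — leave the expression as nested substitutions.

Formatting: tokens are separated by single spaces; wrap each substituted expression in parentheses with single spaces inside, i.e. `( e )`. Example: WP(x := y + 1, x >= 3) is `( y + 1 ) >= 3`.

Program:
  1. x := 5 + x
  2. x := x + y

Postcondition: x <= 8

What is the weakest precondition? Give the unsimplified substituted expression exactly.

Answer: ( ( 5 + x ) + y ) <= 8

Derivation:
post: x <= 8
stmt 2: x := x + y  -- replace 1 occurrence(s) of x with (x + y)
  => ( x + y ) <= 8
stmt 1: x := 5 + x  -- replace 1 occurrence(s) of x with (5 + x)
  => ( ( 5 + x ) + y ) <= 8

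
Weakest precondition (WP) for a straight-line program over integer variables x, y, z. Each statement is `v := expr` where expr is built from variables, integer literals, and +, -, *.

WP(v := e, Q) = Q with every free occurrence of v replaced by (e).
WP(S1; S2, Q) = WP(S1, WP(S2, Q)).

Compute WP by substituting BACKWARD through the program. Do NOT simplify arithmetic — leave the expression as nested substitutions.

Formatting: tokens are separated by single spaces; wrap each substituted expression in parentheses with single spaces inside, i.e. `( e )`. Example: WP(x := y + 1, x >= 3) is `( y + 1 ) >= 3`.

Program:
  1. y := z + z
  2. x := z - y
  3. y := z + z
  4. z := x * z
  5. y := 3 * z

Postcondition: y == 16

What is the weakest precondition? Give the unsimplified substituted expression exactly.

Answer: ( 3 * ( ( z - ( z + z ) ) * z ) ) == 16

Derivation:
post: y == 16
stmt 5: y := 3 * z  -- replace 1 occurrence(s) of y with (3 * z)
  => ( 3 * z ) == 16
stmt 4: z := x * z  -- replace 1 occurrence(s) of z with (x * z)
  => ( 3 * ( x * z ) ) == 16
stmt 3: y := z + z  -- replace 0 occurrence(s) of y with (z + z)
  => ( 3 * ( x * z ) ) == 16
stmt 2: x := z - y  -- replace 1 occurrence(s) of x with (z - y)
  => ( 3 * ( ( z - y ) * z ) ) == 16
stmt 1: y := z + z  -- replace 1 occurrence(s) of y with (z + z)
  => ( 3 * ( ( z - ( z + z ) ) * z ) ) == 16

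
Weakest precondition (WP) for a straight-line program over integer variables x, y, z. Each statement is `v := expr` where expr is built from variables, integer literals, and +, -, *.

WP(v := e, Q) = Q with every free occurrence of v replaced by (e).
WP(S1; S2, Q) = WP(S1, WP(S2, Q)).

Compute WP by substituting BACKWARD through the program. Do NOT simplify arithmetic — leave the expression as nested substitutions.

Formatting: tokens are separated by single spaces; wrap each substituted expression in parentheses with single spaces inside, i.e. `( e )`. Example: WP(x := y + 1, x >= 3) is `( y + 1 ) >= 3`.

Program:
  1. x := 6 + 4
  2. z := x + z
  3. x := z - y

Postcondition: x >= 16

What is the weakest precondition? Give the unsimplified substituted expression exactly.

Answer: ( ( ( 6 + 4 ) + z ) - y ) >= 16

Derivation:
post: x >= 16
stmt 3: x := z - y  -- replace 1 occurrence(s) of x with (z - y)
  => ( z - y ) >= 16
stmt 2: z := x + z  -- replace 1 occurrence(s) of z with (x + z)
  => ( ( x + z ) - y ) >= 16
stmt 1: x := 6 + 4  -- replace 1 occurrence(s) of x with (6 + 4)
  => ( ( ( 6 + 4 ) + z ) - y ) >= 16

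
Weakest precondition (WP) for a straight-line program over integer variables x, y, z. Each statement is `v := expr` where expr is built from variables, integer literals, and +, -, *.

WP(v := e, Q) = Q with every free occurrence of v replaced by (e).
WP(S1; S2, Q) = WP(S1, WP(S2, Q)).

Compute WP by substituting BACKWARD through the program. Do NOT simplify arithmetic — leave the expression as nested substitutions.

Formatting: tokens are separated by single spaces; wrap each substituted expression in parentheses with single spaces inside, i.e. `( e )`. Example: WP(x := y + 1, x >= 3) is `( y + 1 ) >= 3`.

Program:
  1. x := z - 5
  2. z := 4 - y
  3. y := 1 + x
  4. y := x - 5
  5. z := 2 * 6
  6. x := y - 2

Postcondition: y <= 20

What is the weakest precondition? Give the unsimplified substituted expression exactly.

Answer: ( ( z - 5 ) - 5 ) <= 20

Derivation:
post: y <= 20
stmt 6: x := y - 2  -- replace 0 occurrence(s) of x with (y - 2)
  => y <= 20
stmt 5: z := 2 * 6  -- replace 0 occurrence(s) of z with (2 * 6)
  => y <= 20
stmt 4: y := x - 5  -- replace 1 occurrence(s) of y with (x - 5)
  => ( x - 5 ) <= 20
stmt 3: y := 1 + x  -- replace 0 occurrence(s) of y with (1 + x)
  => ( x - 5 ) <= 20
stmt 2: z := 4 - y  -- replace 0 occurrence(s) of z with (4 - y)
  => ( x - 5 ) <= 20
stmt 1: x := z - 5  -- replace 1 occurrence(s) of x with (z - 5)
  => ( ( z - 5 ) - 5 ) <= 20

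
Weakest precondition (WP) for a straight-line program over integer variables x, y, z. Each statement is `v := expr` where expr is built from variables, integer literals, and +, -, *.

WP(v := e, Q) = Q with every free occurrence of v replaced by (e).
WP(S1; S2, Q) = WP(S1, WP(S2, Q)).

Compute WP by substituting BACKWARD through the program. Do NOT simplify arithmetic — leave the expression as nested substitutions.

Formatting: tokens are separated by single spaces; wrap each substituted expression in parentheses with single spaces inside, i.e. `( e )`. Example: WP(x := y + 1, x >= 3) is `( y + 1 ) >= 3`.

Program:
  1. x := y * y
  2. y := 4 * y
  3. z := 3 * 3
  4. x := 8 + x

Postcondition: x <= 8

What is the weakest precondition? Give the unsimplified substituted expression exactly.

Answer: ( 8 + ( y * y ) ) <= 8

Derivation:
post: x <= 8
stmt 4: x := 8 + x  -- replace 1 occurrence(s) of x with (8 + x)
  => ( 8 + x ) <= 8
stmt 3: z := 3 * 3  -- replace 0 occurrence(s) of z with (3 * 3)
  => ( 8 + x ) <= 8
stmt 2: y := 4 * y  -- replace 0 occurrence(s) of y with (4 * y)
  => ( 8 + x ) <= 8
stmt 1: x := y * y  -- replace 1 occurrence(s) of x with (y * y)
  => ( 8 + ( y * y ) ) <= 8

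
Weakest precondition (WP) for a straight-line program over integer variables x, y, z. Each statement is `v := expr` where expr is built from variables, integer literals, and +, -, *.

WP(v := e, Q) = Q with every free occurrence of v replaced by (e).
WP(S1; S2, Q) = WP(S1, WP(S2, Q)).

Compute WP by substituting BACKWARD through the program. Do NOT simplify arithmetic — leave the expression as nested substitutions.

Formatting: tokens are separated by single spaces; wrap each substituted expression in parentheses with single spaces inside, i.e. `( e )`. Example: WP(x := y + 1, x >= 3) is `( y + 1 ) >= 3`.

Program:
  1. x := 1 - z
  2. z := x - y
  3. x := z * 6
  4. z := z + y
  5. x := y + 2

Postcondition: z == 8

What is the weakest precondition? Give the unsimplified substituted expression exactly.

post: z == 8
stmt 5: x := y + 2  -- replace 0 occurrence(s) of x with (y + 2)
  => z == 8
stmt 4: z := z + y  -- replace 1 occurrence(s) of z with (z + y)
  => ( z + y ) == 8
stmt 3: x := z * 6  -- replace 0 occurrence(s) of x with (z * 6)
  => ( z + y ) == 8
stmt 2: z := x - y  -- replace 1 occurrence(s) of z with (x - y)
  => ( ( x - y ) + y ) == 8
stmt 1: x := 1 - z  -- replace 1 occurrence(s) of x with (1 - z)
  => ( ( ( 1 - z ) - y ) + y ) == 8

Answer: ( ( ( 1 - z ) - y ) + y ) == 8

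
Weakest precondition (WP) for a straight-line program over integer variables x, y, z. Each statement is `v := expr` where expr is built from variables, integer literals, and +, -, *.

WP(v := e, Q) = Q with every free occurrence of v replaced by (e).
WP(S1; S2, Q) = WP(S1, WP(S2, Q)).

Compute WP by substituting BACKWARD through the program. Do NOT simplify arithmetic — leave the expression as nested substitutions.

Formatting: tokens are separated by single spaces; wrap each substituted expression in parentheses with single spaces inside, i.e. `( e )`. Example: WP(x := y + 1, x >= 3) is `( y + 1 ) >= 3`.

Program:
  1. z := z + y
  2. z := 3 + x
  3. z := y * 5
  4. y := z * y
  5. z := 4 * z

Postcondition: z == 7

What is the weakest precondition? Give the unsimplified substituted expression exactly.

post: z == 7
stmt 5: z := 4 * z  -- replace 1 occurrence(s) of z with (4 * z)
  => ( 4 * z ) == 7
stmt 4: y := z * y  -- replace 0 occurrence(s) of y with (z * y)
  => ( 4 * z ) == 7
stmt 3: z := y * 5  -- replace 1 occurrence(s) of z with (y * 5)
  => ( 4 * ( y * 5 ) ) == 7
stmt 2: z := 3 + x  -- replace 0 occurrence(s) of z with (3 + x)
  => ( 4 * ( y * 5 ) ) == 7
stmt 1: z := z + y  -- replace 0 occurrence(s) of z with (z + y)
  => ( 4 * ( y * 5 ) ) == 7

Answer: ( 4 * ( y * 5 ) ) == 7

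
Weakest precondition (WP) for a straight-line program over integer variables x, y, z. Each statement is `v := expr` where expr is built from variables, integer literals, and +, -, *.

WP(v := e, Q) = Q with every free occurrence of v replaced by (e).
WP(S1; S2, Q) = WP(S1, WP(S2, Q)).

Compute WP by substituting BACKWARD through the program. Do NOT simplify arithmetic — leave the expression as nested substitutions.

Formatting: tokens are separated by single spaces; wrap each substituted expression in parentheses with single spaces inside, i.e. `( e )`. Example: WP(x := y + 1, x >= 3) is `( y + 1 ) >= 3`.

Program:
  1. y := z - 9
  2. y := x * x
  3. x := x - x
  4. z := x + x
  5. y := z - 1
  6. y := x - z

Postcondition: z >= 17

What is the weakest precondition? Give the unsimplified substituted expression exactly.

post: z >= 17
stmt 6: y := x - z  -- replace 0 occurrence(s) of y with (x - z)
  => z >= 17
stmt 5: y := z - 1  -- replace 0 occurrence(s) of y with (z - 1)
  => z >= 17
stmt 4: z := x + x  -- replace 1 occurrence(s) of z with (x + x)
  => ( x + x ) >= 17
stmt 3: x := x - x  -- replace 2 occurrence(s) of x with (x - x)
  => ( ( x - x ) + ( x - x ) ) >= 17
stmt 2: y := x * x  -- replace 0 occurrence(s) of y with (x * x)
  => ( ( x - x ) + ( x - x ) ) >= 17
stmt 1: y := z - 9  -- replace 0 occurrence(s) of y with (z - 9)
  => ( ( x - x ) + ( x - x ) ) >= 17

Answer: ( ( x - x ) + ( x - x ) ) >= 17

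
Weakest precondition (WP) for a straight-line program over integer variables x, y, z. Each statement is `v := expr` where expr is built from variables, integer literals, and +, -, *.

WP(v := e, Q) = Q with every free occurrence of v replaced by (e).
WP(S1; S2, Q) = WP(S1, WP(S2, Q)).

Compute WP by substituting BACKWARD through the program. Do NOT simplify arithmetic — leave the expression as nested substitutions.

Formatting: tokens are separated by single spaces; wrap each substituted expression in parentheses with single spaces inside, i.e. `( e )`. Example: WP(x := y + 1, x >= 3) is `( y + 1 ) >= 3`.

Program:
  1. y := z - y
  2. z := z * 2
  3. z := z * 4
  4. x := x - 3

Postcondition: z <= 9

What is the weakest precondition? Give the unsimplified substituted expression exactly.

Answer: ( ( z * 2 ) * 4 ) <= 9

Derivation:
post: z <= 9
stmt 4: x := x - 3  -- replace 0 occurrence(s) of x with (x - 3)
  => z <= 9
stmt 3: z := z * 4  -- replace 1 occurrence(s) of z with (z * 4)
  => ( z * 4 ) <= 9
stmt 2: z := z * 2  -- replace 1 occurrence(s) of z with (z * 2)
  => ( ( z * 2 ) * 4 ) <= 9
stmt 1: y := z - y  -- replace 0 occurrence(s) of y with (z - y)
  => ( ( z * 2 ) * 4 ) <= 9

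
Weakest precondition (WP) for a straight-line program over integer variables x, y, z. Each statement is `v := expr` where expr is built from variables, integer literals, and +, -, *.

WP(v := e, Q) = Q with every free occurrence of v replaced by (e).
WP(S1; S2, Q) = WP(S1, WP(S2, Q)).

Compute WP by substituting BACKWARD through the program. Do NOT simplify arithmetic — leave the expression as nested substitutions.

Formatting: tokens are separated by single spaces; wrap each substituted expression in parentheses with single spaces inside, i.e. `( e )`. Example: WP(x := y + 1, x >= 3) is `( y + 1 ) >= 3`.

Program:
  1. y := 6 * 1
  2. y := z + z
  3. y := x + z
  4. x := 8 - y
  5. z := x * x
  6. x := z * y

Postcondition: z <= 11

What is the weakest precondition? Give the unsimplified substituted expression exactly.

post: z <= 11
stmt 6: x := z * y  -- replace 0 occurrence(s) of x with (z * y)
  => z <= 11
stmt 5: z := x * x  -- replace 1 occurrence(s) of z with (x * x)
  => ( x * x ) <= 11
stmt 4: x := 8 - y  -- replace 2 occurrence(s) of x with (8 - y)
  => ( ( 8 - y ) * ( 8 - y ) ) <= 11
stmt 3: y := x + z  -- replace 2 occurrence(s) of y with (x + z)
  => ( ( 8 - ( x + z ) ) * ( 8 - ( x + z ) ) ) <= 11
stmt 2: y := z + z  -- replace 0 occurrence(s) of y with (z + z)
  => ( ( 8 - ( x + z ) ) * ( 8 - ( x + z ) ) ) <= 11
stmt 1: y := 6 * 1  -- replace 0 occurrence(s) of y with (6 * 1)
  => ( ( 8 - ( x + z ) ) * ( 8 - ( x + z ) ) ) <= 11

Answer: ( ( 8 - ( x + z ) ) * ( 8 - ( x + z ) ) ) <= 11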